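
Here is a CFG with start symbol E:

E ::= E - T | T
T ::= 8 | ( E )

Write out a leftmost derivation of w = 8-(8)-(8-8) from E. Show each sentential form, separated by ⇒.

E⇒E-T⇒E-T-T⇒T-T-T⇒8-T-T⇒8-(E)-T⇒8-(T)-T⇒8-(8)-T⇒8-(8)-(E)⇒8-(8)-(E-T)⇒8-(8)-(T-T)⇒8-(8)-(8-T)⇒8-(8)-(8-8)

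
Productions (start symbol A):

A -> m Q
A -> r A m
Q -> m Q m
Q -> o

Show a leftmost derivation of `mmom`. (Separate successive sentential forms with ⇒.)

A ⇒ mQ   [A -> m Q]
mQ ⇒ mmQm   [Q -> m Q m]
mmQm ⇒ mmom   [Q -> o]

A ⇒ mQ ⇒ mmQm ⇒ mmom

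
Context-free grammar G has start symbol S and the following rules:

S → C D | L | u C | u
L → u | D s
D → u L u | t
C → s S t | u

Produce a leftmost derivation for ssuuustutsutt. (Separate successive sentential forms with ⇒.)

S ⇒ CD ⇒ sStD ⇒ sCDtD ⇒ ssStDtD ⇒ ssLtDtD ⇒ ssDstDtD ⇒ ssuLustDtD ⇒ ssuuustDtD ⇒ ssuuustuLutD ⇒ ssuuustuDsutD ⇒ ssuuustutsutD ⇒ ssuuustutsutt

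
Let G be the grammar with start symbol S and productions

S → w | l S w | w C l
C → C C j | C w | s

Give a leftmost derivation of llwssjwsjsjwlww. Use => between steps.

S => lSw   [S → l S w]
lSw => llSww   [S → l S w]
llSww => llwClww   [S → w C l]
llwClww => llwCwlww   [C → C w]
llwCwlww => llwCCjwlww   [C → C C j]
llwCCjwlww => llwCCjCjwlww   [C → C C j]
llwCCjCjwlww => llwCwCjCjwlww   [C → C w]
llwCwCjCjwlww => llwCCjwCjCjwlww   [C → C C j]
llwCCjwCjCjwlww => llwsCjwCjCjwlww   [C → s]
llwsCjwCjCjwlww => llwssjwCjCjwlww   [C → s]
llwssjwCjCjwlww => llwssjwsjCjwlww   [C → s]
llwssjwsjCjwlww => llwssjwsjsjwlww   [C → s]

S => lSw => llSww => llwClww => llwCwlww => llwCCjwlww => llwCCjCjwlww => llwCwCjCjwlww => llwCCjwCjCjwlww => llwsCjwCjCjwlww => llwssjwCjCjwlww => llwssjwsjCjwlww => llwssjwsjsjwlww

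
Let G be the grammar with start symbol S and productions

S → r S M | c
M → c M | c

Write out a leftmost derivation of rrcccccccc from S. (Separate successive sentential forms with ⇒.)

S ⇒ rSM   [S → r S M]
rSM ⇒ rrSMM   [S → r S M]
rrSMM ⇒ rrcMM   [S → c]
rrcMM ⇒ rrccMM   [M → c M]
rrccMM ⇒ rrcccMM   [M → c M]
rrcccMM ⇒ rrccccMM   [M → c M]
rrccccMM ⇒ rrcccccMM   [M → c M]
rrcccccMM ⇒ rrccccccMM   [M → c M]
rrccccccMM ⇒ rrcccccccM   [M → c]
rrcccccccM ⇒ rrcccccccc   [M → c]

S ⇒ rSM ⇒ rrSMM ⇒ rrcMM ⇒ rrccMM ⇒ rrcccMM ⇒ rrccccMM ⇒ rrcccccMM ⇒ rrccccccMM ⇒ rrcccccccM ⇒ rrcccccccc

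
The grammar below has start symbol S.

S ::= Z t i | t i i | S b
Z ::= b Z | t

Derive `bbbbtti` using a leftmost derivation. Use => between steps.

S => Zti => bZti => bbZti => bbbZti => bbbbZti => bbbbtti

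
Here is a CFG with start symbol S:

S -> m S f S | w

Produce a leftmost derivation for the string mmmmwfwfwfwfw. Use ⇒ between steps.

S ⇒ mSfS   [S -> m S f S]
mSfS ⇒ mmSfSfS   [S -> m S f S]
mmSfSfS ⇒ mmmSfSfSfS   [S -> m S f S]
mmmSfSfSfS ⇒ mmmmSfSfSfSfS   [S -> m S f S]
mmmmSfSfSfSfS ⇒ mmmmwfSfSfSfS   [S -> w]
mmmmwfSfSfSfS ⇒ mmmmwfwfSfSfS   [S -> w]
mmmmwfwfSfSfS ⇒ mmmmwfwfwfSfS   [S -> w]
mmmmwfwfwfSfS ⇒ mmmmwfwfwfwfS   [S -> w]
mmmmwfwfwfwfS ⇒ mmmmwfwfwfwfw   [S -> w]

S⇒mSfS⇒mmSfSfS⇒mmmSfSfSfS⇒mmmmSfSfSfSfS⇒mmmmwfSfSfSfS⇒mmmmwfwfSfSfS⇒mmmmwfwfwfSfS⇒mmmmwfwfwfwfS⇒mmmmwfwfwfwfw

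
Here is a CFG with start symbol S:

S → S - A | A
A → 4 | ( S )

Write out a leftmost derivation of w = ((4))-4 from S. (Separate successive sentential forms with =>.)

S => S-A   [S → S - A]
S-A => A-A   [S → A]
A-A => (S)-A   [A → ( S )]
(S)-A => (A)-A   [S → A]
(A)-A => ((S))-A   [A → ( S )]
((S))-A => ((A))-A   [S → A]
((A))-A => ((4))-A   [A → 4]
((4))-A => ((4))-4   [A → 4]

S=>S-A=>A-A=>(S)-A=>(A)-A=>((S))-A=>((A))-A=>((4))-A=>((4))-4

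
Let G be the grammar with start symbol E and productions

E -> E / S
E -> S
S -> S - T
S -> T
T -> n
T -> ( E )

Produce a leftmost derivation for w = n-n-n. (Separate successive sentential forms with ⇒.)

E ⇒ S ⇒ S-T ⇒ S-T-T ⇒ T-T-T ⇒ n-T-T ⇒ n-n-T ⇒ n-n-n

E ⇒ S   [E -> S]
S ⇒ S-T   [S -> S - T]
S-T ⇒ S-T-T   [S -> S - T]
S-T-T ⇒ T-T-T   [S -> T]
T-T-T ⇒ n-T-T   [T -> n]
n-T-T ⇒ n-n-T   [T -> n]
n-n-T ⇒ n-n-n   [T -> n]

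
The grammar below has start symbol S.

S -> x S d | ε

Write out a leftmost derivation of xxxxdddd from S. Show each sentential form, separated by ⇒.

S ⇒ xSd ⇒ xxSdd ⇒ xxxSddd ⇒ xxxxSdddd ⇒ xxxxdddd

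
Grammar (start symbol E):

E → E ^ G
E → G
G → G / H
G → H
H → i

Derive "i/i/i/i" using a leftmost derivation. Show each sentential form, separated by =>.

E=>G=>G/H=>G/H/H=>G/H/H/H=>H/H/H/H=>i/H/H/H=>i/i/H/H=>i/i/i/H=>i/i/i/i

E => G   [E → G]
G => G/H   [G → G / H]
G/H => G/H/H   [G → G / H]
G/H/H => G/H/H/H   [G → G / H]
G/H/H/H => H/H/H/H   [G → H]
H/H/H/H => i/H/H/H   [H → i]
i/H/H/H => i/i/H/H   [H → i]
i/i/H/H => i/i/i/H   [H → i]
i/i/i/H => i/i/i/i   [H → i]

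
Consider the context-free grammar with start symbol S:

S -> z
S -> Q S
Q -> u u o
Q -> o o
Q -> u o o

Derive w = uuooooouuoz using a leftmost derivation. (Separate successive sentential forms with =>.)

S=>QS=>uuoS=>uuoQS=>uuoooS=>uuoooQS=>uuoooooS=>uuoooooQS=>uuooooouuoS=>uuooooouuoz

S => QS   [S -> Q S]
QS => uuoS   [Q -> u u o]
uuoS => uuoQS   [S -> Q S]
uuoQS => uuoooS   [Q -> o o]
uuoooS => uuoooQS   [S -> Q S]
uuoooQS => uuoooooS   [Q -> o o]
uuoooooS => uuoooooQS   [S -> Q S]
uuoooooQS => uuooooouuoS   [Q -> u u o]
uuooooouuoS => uuooooouuoz   [S -> z]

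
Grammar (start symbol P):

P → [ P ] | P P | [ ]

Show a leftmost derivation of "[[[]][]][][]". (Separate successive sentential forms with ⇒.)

P ⇒ PP ⇒ PPP ⇒ [P]PP ⇒ [PP]PP ⇒ [[P]P]PP ⇒ [[[]]P]PP ⇒ [[[]][]]PP ⇒ [[[]][]][]P ⇒ [[[]][]][][]

P ⇒ PP   [P → P P]
PP ⇒ PPP   [P → P P]
PPP ⇒ [P]PP   [P → [ P ]]
[P]PP ⇒ [PP]PP   [P → P P]
[PP]PP ⇒ [[P]P]PP   [P → [ P ]]
[[P]P]PP ⇒ [[[]]P]PP   [P → [ ]]
[[[]]P]PP ⇒ [[[]][]]PP   [P → [ ]]
[[[]][]]PP ⇒ [[[]][]][]P   [P → [ ]]
[[[]][]][]P ⇒ [[[]][]][][]   [P → [ ]]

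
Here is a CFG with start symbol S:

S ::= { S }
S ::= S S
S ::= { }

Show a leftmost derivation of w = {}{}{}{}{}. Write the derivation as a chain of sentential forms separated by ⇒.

S ⇒ SS   [S ::= S S]
SS ⇒ SSS   [S ::= S S]
SSS ⇒ SSSS   [S ::= S S]
SSSS ⇒ SSSSS   [S ::= S S]
SSSSS ⇒ {}SSSS   [S ::= { }]
{}SSSS ⇒ {}{}SSS   [S ::= { }]
{}{}SSS ⇒ {}{}{}SS   [S ::= { }]
{}{}{}SS ⇒ {}{}{}{}S   [S ::= { }]
{}{}{}{}S ⇒ {}{}{}{}{}   [S ::= { }]

S ⇒ SS ⇒ SSS ⇒ SSSS ⇒ SSSSS ⇒ {}SSSS ⇒ {}{}SSS ⇒ {}{}{}SS ⇒ {}{}{}{}S ⇒ {}{}{}{}{}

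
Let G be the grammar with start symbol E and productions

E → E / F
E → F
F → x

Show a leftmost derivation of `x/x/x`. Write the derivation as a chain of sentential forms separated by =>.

E => E/F => E/F/F => F/F/F => x/F/F => x/x/F => x/x/x

E => E/F   [E → E / F]
E/F => E/F/F   [E → E / F]
E/F/F => F/F/F   [E → F]
F/F/F => x/F/F   [F → x]
x/F/F => x/x/F   [F → x]
x/x/F => x/x/x   [F → x]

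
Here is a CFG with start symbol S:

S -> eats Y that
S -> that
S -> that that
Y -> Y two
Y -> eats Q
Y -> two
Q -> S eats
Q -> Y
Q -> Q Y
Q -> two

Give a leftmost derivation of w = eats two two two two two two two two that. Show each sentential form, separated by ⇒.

S ⇒ eats Y that   [S -> eats Y that]
eats Y that ⇒ eats Y two that   [Y -> Y two]
eats Y two that ⇒ eats Y two two that   [Y -> Y two]
eats Y two two that ⇒ eats Y two two two that   [Y -> Y two]
eats Y two two two that ⇒ eats Y two two two two that   [Y -> Y two]
eats Y two two two two that ⇒ eats Y two two two two two that   [Y -> Y two]
eats Y two two two two two that ⇒ eats Y two two two two two two that   [Y -> Y two]
eats Y two two two two two two that ⇒ eats Y two two two two two two two that   [Y -> Y two]
eats Y two two two two two two two that ⇒ eats two two two two two two two two that   [Y -> two]

S ⇒ eats Y that ⇒ eats Y two that ⇒ eats Y two two that ⇒ eats Y two two two that ⇒ eats Y two two two two that ⇒ eats Y two two two two two that ⇒ eats Y two two two two two two that ⇒ eats Y two two two two two two two that ⇒ eats two two two two two two two two that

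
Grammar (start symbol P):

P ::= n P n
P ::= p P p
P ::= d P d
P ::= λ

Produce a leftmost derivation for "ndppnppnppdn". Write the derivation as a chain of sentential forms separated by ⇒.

P⇒nPn⇒ndPdn⇒ndpPpdn⇒ndppPppdn⇒ndppnPnppdn⇒ndppnpPpnppdn⇒ndppnppnppdn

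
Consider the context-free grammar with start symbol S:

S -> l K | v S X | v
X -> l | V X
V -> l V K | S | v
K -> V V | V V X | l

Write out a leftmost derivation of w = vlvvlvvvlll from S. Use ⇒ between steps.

S ⇒ vSX   [S -> v S X]
vSX ⇒ vlKX   [S -> l K]
vlKX ⇒ vlVVXX   [K -> V V X]
vlVVXX ⇒ vlvVXX   [V -> v]
vlvVXX ⇒ vlvvXX   [V -> v]
vlvvXX ⇒ vlvvlX   [X -> l]
vlvvlX ⇒ vlvvlVX   [X -> V X]
vlvvlVX ⇒ vlvvlSX   [V -> S]
vlvvlSX ⇒ vlvvlvSXX   [S -> v S X]
vlvvlvSXX ⇒ vlvvlvvSXXX   [S -> v S X]
vlvvlvvSXXX ⇒ vlvvlvvvXXX   [S -> v]
vlvvlvvvXXX ⇒ vlvvlvvvlXX   [X -> l]
vlvvlvvvlXX ⇒ vlvvlvvvllX   [X -> l]
vlvvlvvvllX ⇒ vlvvlvvvlll   [X -> l]

S ⇒ vSX ⇒ vlKX ⇒ vlVVXX ⇒ vlvVXX ⇒ vlvvXX ⇒ vlvvlX ⇒ vlvvlVX ⇒ vlvvlSX ⇒ vlvvlvSXX ⇒ vlvvlvvSXXX ⇒ vlvvlvvvXXX ⇒ vlvvlvvvlXX ⇒ vlvvlvvvllX ⇒ vlvvlvvvlll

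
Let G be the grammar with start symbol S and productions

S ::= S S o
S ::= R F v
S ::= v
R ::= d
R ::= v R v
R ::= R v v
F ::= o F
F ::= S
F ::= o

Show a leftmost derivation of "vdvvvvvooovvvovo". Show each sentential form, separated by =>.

S => SSo => SSoSo => RFvSoSo => RvvFvSoSo => vRvvvFvSoSo => vRvvvvvFvSoSo => vdvvvvvFvSoSo => vdvvvvvoFvSoSo => vdvvvvvooFvSoSo => vdvvvvvoooFvSoSo => vdvvvvvoooSvSoSo => vdvvvvvooovvSoSo => vdvvvvvooovvvoSo => vdvvvvvooovvvovo

S => SSo   [S ::= S S o]
SSo => SSoSo   [S ::= S S o]
SSoSo => RFvSoSo   [S ::= R F v]
RFvSoSo => RvvFvSoSo   [R ::= R v v]
RvvFvSoSo => vRvvvFvSoSo   [R ::= v R v]
vRvvvFvSoSo => vRvvvvvFvSoSo   [R ::= R v v]
vRvvvvvFvSoSo => vdvvvvvFvSoSo   [R ::= d]
vdvvvvvFvSoSo => vdvvvvvoFvSoSo   [F ::= o F]
vdvvvvvoFvSoSo => vdvvvvvooFvSoSo   [F ::= o F]
vdvvvvvooFvSoSo => vdvvvvvoooFvSoSo   [F ::= o F]
vdvvvvvoooFvSoSo => vdvvvvvoooSvSoSo   [F ::= S]
vdvvvvvoooSvSoSo => vdvvvvvooovvSoSo   [S ::= v]
vdvvvvvooovvSoSo => vdvvvvvooovvvoSo   [S ::= v]
vdvvvvvooovvvoSo => vdvvvvvooovvvovo   [S ::= v]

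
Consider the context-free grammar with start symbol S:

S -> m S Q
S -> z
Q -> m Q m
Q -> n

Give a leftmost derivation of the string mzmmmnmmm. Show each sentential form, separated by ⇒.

S ⇒ mSQ   [S -> m S Q]
mSQ ⇒ mzQ   [S -> z]
mzQ ⇒ mzmQm   [Q -> m Q m]
mzmQm ⇒ mzmmQmm   [Q -> m Q m]
mzmmQmm ⇒ mzmmmQmmm   [Q -> m Q m]
mzmmmQmmm ⇒ mzmmmnmmm   [Q -> n]

S ⇒ mSQ ⇒ mzQ ⇒ mzmQm ⇒ mzmmQmm ⇒ mzmmmQmmm ⇒ mzmmmnmmm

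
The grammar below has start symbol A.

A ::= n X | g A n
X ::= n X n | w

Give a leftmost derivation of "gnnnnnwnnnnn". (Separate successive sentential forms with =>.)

A => gAn => gnXn => gnnXnn => gnnnXnnn => gnnnnXnnnn => gnnnnnXnnnnn => gnnnnnwnnnnn

A => gAn   [A ::= g A n]
gAn => gnXn   [A ::= n X]
gnXn => gnnXnn   [X ::= n X n]
gnnXnn => gnnnXnnn   [X ::= n X n]
gnnnXnnn => gnnnnXnnnn   [X ::= n X n]
gnnnnXnnnn => gnnnnnXnnnnn   [X ::= n X n]
gnnnnnXnnnnn => gnnnnnwnnnnn   [X ::= w]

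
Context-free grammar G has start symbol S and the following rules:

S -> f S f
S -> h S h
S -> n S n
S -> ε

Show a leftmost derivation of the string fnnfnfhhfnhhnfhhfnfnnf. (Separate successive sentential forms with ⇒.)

S ⇒ fSf ⇒ fnSnf ⇒ fnnSnnf ⇒ fnnfSfnnf ⇒ fnnfnSnfnnf ⇒ fnnfnfSfnfnnf ⇒ fnnfnfhShfnfnnf ⇒ fnnfnfhhShhfnfnnf ⇒ fnnfnfhhfSfhhfnfnnf ⇒ fnnfnfhhfnSnfhhfnfnnf ⇒ fnnfnfhhfnhShnfhhfnfnnf ⇒ fnnfnfhhfnhhnfhhfnfnnf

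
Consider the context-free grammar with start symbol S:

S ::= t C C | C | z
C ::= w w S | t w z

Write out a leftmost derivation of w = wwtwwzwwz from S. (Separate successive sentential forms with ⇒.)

S ⇒ C   [S ::= C]
C ⇒ wwS   [C ::= w w S]
wwS ⇒ wwtCC   [S ::= t C C]
wwtCC ⇒ wwtwwSC   [C ::= w w S]
wwtwwSC ⇒ wwtwwzC   [S ::= z]
wwtwwzC ⇒ wwtwwzwwS   [C ::= w w S]
wwtwwzwwS ⇒ wwtwwzwwz   [S ::= z]

S⇒C⇒wwS⇒wwtCC⇒wwtwwSC⇒wwtwwzC⇒wwtwwzwwS⇒wwtwwzwwz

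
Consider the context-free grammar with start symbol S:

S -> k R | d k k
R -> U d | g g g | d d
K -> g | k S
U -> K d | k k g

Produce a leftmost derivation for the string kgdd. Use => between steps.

S => kR   [S -> k R]
kR => kUd   [R -> U d]
kUd => kKdd   [U -> K d]
kKdd => kgdd   [K -> g]

S => kR => kUd => kKdd => kgdd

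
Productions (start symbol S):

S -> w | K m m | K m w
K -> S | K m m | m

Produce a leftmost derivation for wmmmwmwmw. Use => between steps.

S=>Kmw=>Smw=>Kmwmw=>Smwmw=>Kmwmwmw=>Kmmmwmwmw=>Smmmwmwmw=>wmmmwmwmw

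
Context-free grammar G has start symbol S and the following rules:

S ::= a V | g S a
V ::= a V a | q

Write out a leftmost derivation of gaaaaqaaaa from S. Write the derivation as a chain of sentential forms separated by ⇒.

S ⇒ gSa ⇒ gaVa ⇒ gaaVaa ⇒ gaaaVaaa ⇒ gaaaaVaaaa ⇒ gaaaaqaaaa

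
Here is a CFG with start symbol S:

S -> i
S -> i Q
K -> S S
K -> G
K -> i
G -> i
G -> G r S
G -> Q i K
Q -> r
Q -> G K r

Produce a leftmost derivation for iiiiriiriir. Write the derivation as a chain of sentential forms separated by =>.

S => iQ => iGKr => iGrSKr => iQiKrSKr => iGKriKrSKr => iiKriKrSKr => iiSSriKrSKr => iiiSriKrSKr => iiiiriKrSKr => iiiiriirSKr => iiiiriiriKr => iiiiriiriir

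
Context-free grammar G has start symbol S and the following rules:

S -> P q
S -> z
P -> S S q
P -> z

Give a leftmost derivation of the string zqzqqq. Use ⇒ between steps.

S ⇒ Pq ⇒ SSqq ⇒ PqSqq ⇒ zqSqq ⇒ zqPqqq ⇒ zqzqqq

S ⇒ Pq   [S -> P q]
Pq ⇒ SSqq   [P -> S S q]
SSqq ⇒ PqSqq   [S -> P q]
PqSqq ⇒ zqSqq   [P -> z]
zqSqq ⇒ zqPqqq   [S -> P q]
zqPqqq ⇒ zqzqqq   [P -> z]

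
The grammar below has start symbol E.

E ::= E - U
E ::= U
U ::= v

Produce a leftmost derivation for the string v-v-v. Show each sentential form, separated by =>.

E => E-U => E-U-U => U-U-U => v-U-U => v-v-U => v-v-v

E => E-U   [E ::= E - U]
E-U => E-U-U   [E ::= E - U]
E-U-U => U-U-U   [E ::= U]
U-U-U => v-U-U   [U ::= v]
v-U-U => v-v-U   [U ::= v]
v-v-U => v-v-v   [U ::= v]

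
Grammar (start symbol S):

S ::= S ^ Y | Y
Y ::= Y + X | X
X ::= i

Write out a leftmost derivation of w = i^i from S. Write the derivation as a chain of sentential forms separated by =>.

S => S^Y => Y^Y => X^Y => i^Y => i^X => i^i

S => S^Y   [S ::= S ^ Y]
S^Y => Y^Y   [S ::= Y]
Y^Y => X^Y   [Y ::= X]
X^Y => i^Y   [X ::= i]
i^Y => i^X   [Y ::= X]
i^X => i^i   [X ::= i]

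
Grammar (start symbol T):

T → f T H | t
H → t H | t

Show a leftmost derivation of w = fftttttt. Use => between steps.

T => fTH => ffTHH => fftHH => ffttHH => fftttHH => ffttttHH => fftttttH => fftttttt

T => fTH   [T → f T H]
fTH => ffTHH   [T → f T H]
ffTHH => fftHH   [T → t]
fftHH => ffttHH   [H → t H]
ffttHH => fftttHH   [H → t H]
fftttHH => ffttttHH   [H → t H]
ffttttHH => fftttttH   [H → t]
fftttttH => fftttttt   [H → t]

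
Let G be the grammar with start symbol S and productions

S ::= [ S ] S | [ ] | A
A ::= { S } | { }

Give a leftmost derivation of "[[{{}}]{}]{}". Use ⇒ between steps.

S ⇒ [S]S ⇒ [[S]S]S ⇒ [[A]S]S ⇒ [[{S}]S]S ⇒ [[{A}]S]S ⇒ [[{{}}]S]S ⇒ [[{{}}]A]S ⇒ [[{{}}]{}]S ⇒ [[{{}}]{}]A ⇒ [[{{}}]{}]{}

S ⇒ [S]S   [S ::= [ S ] S]
[S]S ⇒ [[S]S]S   [S ::= [ S ] S]
[[S]S]S ⇒ [[A]S]S   [S ::= A]
[[A]S]S ⇒ [[{S}]S]S   [A ::= { S }]
[[{S}]S]S ⇒ [[{A}]S]S   [S ::= A]
[[{A}]S]S ⇒ [[{{}}]S]S   [A ::= { }]
[[{{}}]S]S ⇒ [[{{}}]A]S   [S ::= A]
[[{{}}]A]S ⇒ [[{{}}]{}]S   [A ::= { }]
[[{{}}]{}]S ⇒ [[{{}}]{}]A   [S ::= A]
[[{{}}]{}]A ⇒ [[{{}}]{}]{}   [A ::= { }]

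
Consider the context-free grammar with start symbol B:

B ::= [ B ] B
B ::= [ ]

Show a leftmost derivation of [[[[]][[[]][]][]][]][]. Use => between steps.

B => [B]B => [[B]B]B => [[[B]B]B]B => [[[[]]B]B]B => [[[[]][B]B]B]B => [[[[]][[B]B]B]B]B => [[[[]][[[]]B]B]B]B => [[[[]][[[]][]]B]B]B => [[[[]][[[]][]][]]B]B => [[[[]][[[]][]][]][]]B => [[[[]][[[]][]][]][]][]

B => [B]B   [B ::= [ B ] B]
[B]B => [[B]B]B   [B ::= [ B ] B]
[[B]B]B => [[[B]B]B]B   [B ::= [ B ] B]
[[[B]B]B]B => [[[[]]B]B]B   [B ::= [ ]]
[[[[]]B]B]B => [[[[]][B]B]B]B   [B ::= [ B ] B]
[[[[]][B]B]B]B => [[[[]][[B]B]B]B]B   [B ::= [ B ] B]
[[[[]][[B]B]B]B]B => [[[[]][[[]]B]B]B]B   [B ::= [ ]]
[[[[]][[[]]B]B]B]B => [[[[]][[[]][]]B]B]B   [B ::= [ ]]
[[[[]][[[]][]]B]B]B => [[[[]][[[]][]][]]B]B   [B ::= [ ]]
[[[[]][[[]][]][]]B]B => [[[[]][[[]][]][]][]]B   [B ::= [ ]]
[[[[]][[[]][]][]][]]B => [[[[]][[[]][]][]][]][]   [B ::= [ ]]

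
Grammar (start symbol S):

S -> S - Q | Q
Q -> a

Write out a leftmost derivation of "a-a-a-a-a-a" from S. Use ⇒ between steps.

S ⇒ S-Q   [S -> S - Q]
S-Q ⇒ S-Q-Q   [S -> S - Q]
S-Q-Q ⇒ S-Q-Q-Q   [S -> S - Q]
S-Q-Q-Q ⇒ S-Q-Q-Q-Q   [S -> S - Q]
S-Q-Q-Q-Q ⇒ S-Q-Q-Q-Q-Q   [S -> S - Q]
S-Q-Q-Q-Q-Q ⇒ Q-Q-Q-Q-Q-Q   [S -> Q]
Q-Q-Q-Q-Q-Q ⇒ a-Q-Q-Q-Q-Q   [Q -> a]
a-Q-Q-Q-Q-Q ⇒ a-a-Q-Q-Q-Q   [Q -> a]
a-a-Q-Q-Q-Q ⇒ a-a-a-Q-Q-Q   [Q -> a]
a-a-a-Q-Q-Q ⇒ a-a-a-a-Q-Q   [Q -> a]
a-a-a-a-Q-Q ⇒ a-a-a-a-a-Q   [Q -> a]
a-a-a-a-a-Q ⇒ a-a-a-a-a-a   [Q -> a]

S ⇒ S-Q ⇒ S-Q-Q ⇒ S-Q-Q-Q ⇒ S-Q-Q-Q-Q ⇒ S-Q-Q-Q-Q-Q ⇒ Q-Q-Q-Q-Q-Q ⇒ a-Q-Q-Q-Q-Q ⇒ a-a-Q-Q-Q-Q ⇒ a-a-a-Q-Q-Q ⇒ a-a-a-a-Q-Q ⇒ a-a-a-a-a-Q ⇒ a-a-a-a-a-a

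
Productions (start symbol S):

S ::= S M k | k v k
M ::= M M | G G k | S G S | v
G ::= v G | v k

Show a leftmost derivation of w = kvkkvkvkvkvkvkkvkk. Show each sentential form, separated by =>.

S => SMk   [S ::= S M k]
SMk => kvkMk   [S ::= k v k]
kvkMk => kvkSGSk   [M ::= S G S]
kvkSGSk => kvkSMkGSk   [S ::= S M k]
kvkSMkGSk => kvkSMkMkGSk   [S ::= S M k]
kvkSMkMkGSk => kvkSMkMkMkGSk   [S ::= S M k]
kvkSMkMkMkGSk => kvkkvkMkMkMkGSk   [S ::= k v k]
kvkkvkMkMkMkGSk => kvkkvkvkMkMkGSk   [M ::= v]
kvkkvkvkMkMkGSk => kvkkvkvkvkMkGSk   [M ::= v]
kvkkvkvkvkMkGSk => kvkkvkvkvkvkGSk   [M ::= v]
kvkkvkvkvkvkGSk => kvkkvkvkvkvkvkSk   [G ::= v k]
kvkkvkvkvkvkvkSk => kvkkvkvkvkvkvkkvkk   [S ::= k v k]

S => SMk => kvkMk => kvkSGSk => kvkSMkGSk => kvkSMkMkGSk => kvkSMkMkMkGSk => kvkkvkMkMkMkGSk => kvkkvkvkMkMkGSk => kvkkvkvkvkMkGSk => kvkkvkvkvkvkGSk => kvkkvkvkvkvkvkSk => kvkkvkvkvkvkvkkvkk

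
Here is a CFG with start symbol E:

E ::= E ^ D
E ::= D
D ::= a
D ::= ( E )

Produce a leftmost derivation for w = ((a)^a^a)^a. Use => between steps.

E => E^D   [E ::= E ^ D]
E^D => D^D   [E ::= D]
D^D => (E)^D   [D ::= ( E )]
(E)^D => (E^D)^D   [E ::= E ^ D]
(E^D)^D => (E^D^D)^D   [E ::= E ^ D]
(E^D^D)^D => (D^D^D)^D   [E ::= D]
(D^D^D)^D => ((E)^D^D)^D   [D ::= ( E )]
((E)^D^D)^D => ((D)^D^D)^D   [E ::= D]
((D)^D^D)^D => ((a)^D^D)^D   [D ::= a]
((a)^D^D)^D => ((a)^a^D)^D   [D ::= a]
((a)^a^D)^D => ((a)^a^a)^D   [D ::= a]
((a)^a^a)^D => ((a)^a^a)^a   [D ::= a]

E => E^D => D^D => (E)^D => (E^D)^D => (E^D^D)^D => (D^D^D)^D => ((E)^D^D)^D => ((D)^D^D)^D => ((a)^D^D)^D => ((a)^a^D)^D => ((a)^a^a)^D => ((a)^a^a)^a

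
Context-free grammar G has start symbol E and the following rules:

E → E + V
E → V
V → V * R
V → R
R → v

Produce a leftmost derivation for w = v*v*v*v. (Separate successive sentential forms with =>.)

E => V => V*R => V*R*R => V*R*R*R => R*R*R*R => v*R*R*R => v*v*R*R => v*v*v*R => v*v*v*v

E => V   [E → V]
V => V*R   [V → V * R]
V*R => V*R*R   [V → V * R]
V*R*R => V*R*R*R   [V → V * R]
V*R*R*R => R*R*R*R   [V → R]
R*R*R*R => v*R*R*R   [R → v]
v*R*R*R => v*v*R*R   [R → v]
v*v*R*R => v*v*v*R   [R → v]
v*v*v*R => v*v*v*v   [R → v]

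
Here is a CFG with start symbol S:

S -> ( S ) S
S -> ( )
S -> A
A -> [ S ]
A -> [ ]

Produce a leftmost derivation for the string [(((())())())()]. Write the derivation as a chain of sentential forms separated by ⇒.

S ⇒ A ⇒ [S] ⇒ [(S)S] ⇒ [((S)S)S] ⇒ [(((S)S)S)S] ⇒ [(((())S)S)S] ⇒ [(((())())S)S] ⇒ [(((())())())S] ⇒ [(((())())())()]

S ⇒ A   [S -> A]
A ⇒ [S]   [A -> [ S ]]
[S] ⇒ [(S)S]   [S -> ( S ) S]
[(S)S] ⇒ [((S)S)S]   [S -> ( S ) S]
[((S)S)S] ⇒ [(((S)S)S)S]   [S -> ( S ) S]
[(((S)S)S)S] ⇒ [(((())S)S)S]   [S -> ( )]
[(((())S)S)S] ⇒ [(((())())S)S]   [S -> ( )]
[(((())())S)S] ⇒ [(((())())())S]   [S -> ( )]
[(((())())())S] ⇒ [(((())())())()]   [S -> ( )]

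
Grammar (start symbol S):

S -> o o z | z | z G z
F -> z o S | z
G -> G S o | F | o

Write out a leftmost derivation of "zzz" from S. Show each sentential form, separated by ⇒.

S⇒zGz⇒zFz⇒zzz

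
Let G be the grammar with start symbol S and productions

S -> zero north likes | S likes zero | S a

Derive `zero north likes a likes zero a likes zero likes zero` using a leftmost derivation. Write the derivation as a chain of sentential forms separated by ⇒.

S ⇒ S likes zero ⇒ S likes zero likes zero ⇒ S a likes zero likes zero ⇒ S likes zero a likes zero likes zero ⇒ S a likes zero a likes zero likes zero ⇒ zero north likes a likes zero a likes zero likes zero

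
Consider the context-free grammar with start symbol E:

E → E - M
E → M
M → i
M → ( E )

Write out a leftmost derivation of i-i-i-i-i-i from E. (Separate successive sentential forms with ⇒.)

E ⇒ E-M   [E → E - M]
E-M ⇒ E-M-M   [E → E - M]
E-M-M ⇒ E-M-M-M   [E → E - M]
E-M-M-M ⇒ E-M-M-M-M   [E → E - M]
E-M-M-M-M ⇒ E-M-M-M-M-M   [E → E - M]
E-M-M-M-M-M ⇒ M-M-M-M-M-M   [E → M]
M-M-M-M-M-M ⇒ i-M-M-M-M-M   [M → i]
i-M-M-M-M-M ⇒ i-i-M-M-M-M   [M → i]
i-i-M-M-M-M ⇒ i-i-i-M-M-M   [M → i]
i-i-i-M-M-M ⇒ i-i-i-i-M-M   [M → i]
i-i-i-i-M-M ⇒ i-i-i-i-i-M   [M → i]
i-i-i-i-i-M ⇒ i-i-i-i-i-i   [M → i]

E ⇒ E-M ⇒ E-M-M ⇒ E-M-M-M ⇒ E-M-M-M-M ⇒ E-M-M-M-M-M ⇒ M-M-M-M-M-M ⇒ i-M-M-M-M-M ⇒ i-i-M-M-M-M ⇒ i-i-i-M-M-M ⇒ i-i-i-i-M-M ⇒ i-i-i-i-i-M ⇒ i-i-i-i-i-i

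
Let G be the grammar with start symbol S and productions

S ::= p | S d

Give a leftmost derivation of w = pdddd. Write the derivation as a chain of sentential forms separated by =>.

S => Sd   [S ::= S d]
Sd => Sdd   [S ::= S d]
Sdd => Sddd   [S ::= S d]
Sddd => Sdddd   [S ::= S d]
Sdddd => pdddd   [S ::= p]

S => Sd => Sdd => Sddd => Sdddd => pdddd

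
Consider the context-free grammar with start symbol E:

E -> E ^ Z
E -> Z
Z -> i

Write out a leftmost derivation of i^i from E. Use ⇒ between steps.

E ⇒ E^Z ⇒ Z^Z ⇒ i^Z ⇒ i^i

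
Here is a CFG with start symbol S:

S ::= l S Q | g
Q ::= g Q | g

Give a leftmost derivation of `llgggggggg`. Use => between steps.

S=>lSQ=>llSQQ=>llgQQ=>llggQQ=>llgggQ=>llggggQ=>llgggggQ=>llggggggQ=>llgggggggQ=>llgggggggg

S => lSQ   [S ::= l S Q]
lSQ => llSQQ   [S ::= l S Q]
llSQQ => llgQQ   [S ::= g]
llgQQ => llggQQ   [Q ::= g Q]
llggQQ => llgggQ   [Q ::= g]
llgggQ => llggggQ   [Q ::= g Q]
llggggQ => llgggggQ   [Q ::= g Q]
llgggggQ => llggggggQ   [Q ::= g Q]
llggggggQ => llgggggggQ   [Q ::= g Q]
llgggggggQ => llgggggggg   [Q ::= g]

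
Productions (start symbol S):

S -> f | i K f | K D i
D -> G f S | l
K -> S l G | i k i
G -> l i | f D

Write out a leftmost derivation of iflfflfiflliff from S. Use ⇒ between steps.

S ⇒ iKf   [S -> i K f]
iKf ⇒ iSlGf   [K -> S l G]
iSlGf ⇒ iflGf   [S -> f]
iflGf ⇒ iflfDf   [G -> f D]
iflfDf ⇒ iflfGfSf   [D -> G f S]
iflfGfSf ⇒ iflffDfSf   [G -> f D]
iflffDfSf ⇒ iflfflfSf   [D -> l]
iflfflfSf ⇒ iflfflfiKff   [S -> i K f]
iflfflfiKff ⇒ iflfflfiSlGff   [K -> S l G]
iflfflfiSlGff ⇒ iflfflfiflGff   [S -> f]
iflfflfiflGff ⇒ iflfflfiflliff   [G -> l i]

S ⇒ iKf ⇒ iSlGf ⇒ iflGf ⇒ iflfDf ⇒ iflfGfSf ⇒ iflffDfSf ⇒ iflfflfSf ⇒ iflfflfiKff ⇒ iflfflfiSlGff ⇒ iflfflfiflGff ⇒ iflfflfiflliff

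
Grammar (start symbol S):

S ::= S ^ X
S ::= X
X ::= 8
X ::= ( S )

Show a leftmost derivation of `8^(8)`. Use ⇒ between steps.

S ⇒ S^X   [S ::= S ^ X]
S^X ⇒ X^X   [S ::= X]
X^X ⇒ 8^X   [X ::= 8]
8^X ⇒ 8^(S)   [X ::= ( S )]
8^(S) ⇒ 8^(X)   [S ::= X]
8^(X) ⇒ 8^(8)   [X ::= 8]

S⇒S^X⇒X^X⇒8^X⇒8^(S)⇒8^(X)⇒8^(8)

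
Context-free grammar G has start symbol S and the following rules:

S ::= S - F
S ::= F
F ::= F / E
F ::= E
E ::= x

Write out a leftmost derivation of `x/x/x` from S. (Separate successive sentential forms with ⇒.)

S ⇒ F ⇒ F/E ⇒ F/E/E ⇒ E/E/E ⇒ x/E/E ⇒ x/x/E ⇒ x/x/x

S ⇒ F   [S ::= F]
F ⇒ F/E   [F ::= F / E]
F/E ⇒ F/E/E   [F ::= F / E]
F/E/E ⇒ E/E/E   [F ::= E]
E/E/E ⇒ x/E/E   [E ::= x]
x/E/E ⇒ x/x/E   [E ::= x]
x/x/E ⇒ x/x/x   [E ::= x]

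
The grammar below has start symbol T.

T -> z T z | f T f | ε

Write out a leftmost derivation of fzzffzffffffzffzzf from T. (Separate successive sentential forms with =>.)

T => fTf => fzTzf => fzzTzzf => fzzfTfzzf => fzzffTffzzf => fzzffzTzffzzf => fzzffzfTfzffzzf => fzzffzffTffzffzzf => fzzffzfffTfffzffzzf => fzzffzffffffzffzzf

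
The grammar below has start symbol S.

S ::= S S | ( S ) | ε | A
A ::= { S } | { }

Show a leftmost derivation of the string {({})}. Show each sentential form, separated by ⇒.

S⇒SS⇒AS⇒{S}S⇒{(S)}S⇒{(A)}S⇒{({S})}S⇒{({})}S⇒{({})}

S ⇒ SS   [S ::= S S]
SS ⇒ AS   [S ::= A]
AS ⇒ {S}S   [A ::= { S }]
{S}S ⇒ {(S)}S   [S ::= ( S )]
{(S)}S ⇒ {(A)}S   [S ::= A]
{(A)}S ⇒ {({S})}S   [A ::= { S }]
{({S})}S ⇒ {({})}S   [S ::= ε]
{({})}S ⇒ {({})}   [S ::= ε]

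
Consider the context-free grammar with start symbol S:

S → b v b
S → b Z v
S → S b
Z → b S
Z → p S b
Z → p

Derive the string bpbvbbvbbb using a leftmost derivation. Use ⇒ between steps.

S ⇒ Sb   [S → S b]
Sb ⇒ Sbb   [S → S b]
Sbb ⇒ Sbbb   [S → S b]
Sbbb ⇒ bZvbbb   [S → b Z v]
bZvbbb ⇒ bpSbvbbb   [Z → p S b]
bpSbvbbb ⇒ bpbvbbvbbb   [S → b v b]

S⇒Sb⇒Sbb⇒Sbbb⇒bZvbbb⇒bpSbvbbb⇒bpbvbbvbbb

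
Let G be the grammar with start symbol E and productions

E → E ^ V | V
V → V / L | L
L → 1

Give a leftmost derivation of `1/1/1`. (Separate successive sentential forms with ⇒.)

E ⇒ V   [E → V]
V ⇒ V/L   [V → V / L]
V/L ⇒ V/L/L   [V → V / L]
V/L/L ⇒ L/L/L   [V → L]
L/L/L ⇒ 1/L/L   [L → 1]
1/L/L ⇒ 1/1/L   [L → 1]
1/1/L ⇒ 1/1/1   [L → 1]

E ⇒ V ⇒ V/L ⇒ V/L/L ⇒ L/L/L ⇒ 1/L/L ⇒ 1/1/L ⇒ 1/1/1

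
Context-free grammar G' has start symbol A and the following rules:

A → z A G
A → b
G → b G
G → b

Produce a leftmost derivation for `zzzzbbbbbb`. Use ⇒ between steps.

A⇒zAG⇒zzAGG⇒zzzAGGG⇒zzzzAGGGG⇒zzzzbGGGG⇒zzzzbbGGGG⇒zzzzbbbGGG⇒zzzzbbbbGG⇒zzzzbbbbbG⇒zzzzbbbbbb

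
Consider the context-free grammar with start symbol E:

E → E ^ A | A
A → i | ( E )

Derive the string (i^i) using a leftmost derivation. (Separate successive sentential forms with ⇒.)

E⇒A⇒(E)⇒(E^A)⇒(A^A)⇒(i^A)⇒(i^i)

E ⇒ A   [E → A]
A ⇒ (E)   [A → ( E )]
(E) ⇒ (E^A)   [E → E ^ A]
(E^A) ⇒ (A^A)   [E → A]
(A^A) ⇒ (i^A)   [A → i]
(i^A) ⇒ (i^i)   [A → i]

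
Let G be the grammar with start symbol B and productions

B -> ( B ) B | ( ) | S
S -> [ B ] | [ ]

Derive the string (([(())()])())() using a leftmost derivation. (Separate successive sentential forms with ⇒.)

B ⇒ (B)B ⇒ ((B)B)B ⇒ ((S)B)B ⇒ (([B])B)B ⇒ (([(B)B])B)B ⇒ (([(())B])B)B ⇒ (([(())()])B)B ⇒ (([(())()])())B ⇒ (([(())()])())()

B ⇒ (B)B   [B -> ( B ) B]
(B)B ⇒ ((B)B)B   [B -> ( B ) B]
((B)B)B ⇒ ((S)B)B   [B -> S]
((S)B)B ⇒ (([B])B)B   [S -> [ B ]]
(([B])B)B ⇒ (([(B)B])B)B   [B -> ( B ) B]
(([(B)B])B)B ⇒ (([(())B])B)B   [B -> ( )]
(([(())B])B)B ⇒ (([(())()])B)B   [B -> ( )]
(([(())()])B)B ⇒ (([(())()])())B   [B -> ( )]
(([(())()])())B ⇒ (([(())()])())()   [B -> ( )]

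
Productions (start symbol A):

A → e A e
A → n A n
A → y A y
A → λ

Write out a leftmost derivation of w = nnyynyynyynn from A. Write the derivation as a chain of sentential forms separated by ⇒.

A ⇒ nAn   [A → n A n]
nAn ⇒ nnAnn   [A → n A n]
nnAnn ⇒ nnyAynn   [A → y A y]
nnyAynn ⇒ nnyyAyynn   [A → y A y]
nnyyAyynn ⇒ nnyynAnyynn   [A → n A n]
nnyynAnyynn ⇒ nnyynyAynyynn   [A → y A y]
nnyynyAynyynn ⇒ nnyynyynyynn   [A → λ]

A⇒nAn⇒nnAnn⇒nnyAynn⇒nnyyAyynn⇒nnyynAnyynn⇒nnyynyAynyynn⇒nnyynyynyynn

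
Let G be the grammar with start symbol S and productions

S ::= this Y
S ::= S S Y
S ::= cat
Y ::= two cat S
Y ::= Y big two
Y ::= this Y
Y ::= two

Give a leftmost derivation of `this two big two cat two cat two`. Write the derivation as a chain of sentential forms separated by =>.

S => S S Y => S S Y S Y => this Y S Y S Y => this Y big two S Y S Y => this two big two S Y S Y => this two big two cat Y S Y => this two big two cat two S Y => this two big two cat two cat Y => this two big two cat two cat two

S => S S Y   [S ::= S S Y]
S S Y => S S Y S Y   [S ::= S S Y]
S S Y S Y => this Y S Y S Y   [S ::= this Y]
this Y S Y S Y => this Y big two S Y S Y   [Y ::= Y big two]
this Y big two S Y S Y => this two big two S Y S Y   [Y ::= two]
this two big two S Y S Y => this two big two cat Y S Y   [S ::= cat]
this two big two cat Y S Y => this two big two cat two S Y   [Y ::= two]
this two big two cat two S Y => this two big two cat two cat Y   [S ::= cat]
this two big two cat two cat Y => this two big two cat two cat two   [Y ::= two]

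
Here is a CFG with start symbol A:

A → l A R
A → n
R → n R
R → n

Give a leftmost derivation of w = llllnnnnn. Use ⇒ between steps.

A⇒lAR⇒llARR⇒lllARRR⇒llllARRRR⇒llllnRRRR⇒llllnnRRR⇒llllnnnRR⇒llllnnnnR⇒llllnnnnn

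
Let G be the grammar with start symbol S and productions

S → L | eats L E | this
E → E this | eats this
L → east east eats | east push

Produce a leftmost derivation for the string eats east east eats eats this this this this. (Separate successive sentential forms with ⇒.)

S ⇒ eats L E ⇒ eats east east eats E ⇒ eats east east eats E this ⇒ eats east east eats E this this ⇒ eats east east eats E this this this ⇒ eats east east eats eats this this this this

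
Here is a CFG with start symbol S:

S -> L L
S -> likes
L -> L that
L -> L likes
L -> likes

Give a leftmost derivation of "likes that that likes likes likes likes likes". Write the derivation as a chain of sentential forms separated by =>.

S => L L => L likes L => L likes likes L => L likes likes likes L => L that likes likes likes L => L that that likes likes likes L => likes that that likes likes likes L => likes that that likes likes likes L likes => likes that that likes likes likes likes likes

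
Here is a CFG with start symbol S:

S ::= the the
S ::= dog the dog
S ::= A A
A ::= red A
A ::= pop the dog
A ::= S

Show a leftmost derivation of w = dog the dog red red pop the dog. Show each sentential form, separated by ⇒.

S ⇒ A A   [S ::= A A]
A A ⇒ S A   [A ::= S]
S A ⇒ dog the dog A   [S ::= dog the dog]
dog the dog A ⇒ dog the dog red A   [A ::= red A]
dog the dog red A ⇒ dog the dog red red A   [A ::= red A]
dog the dog red red A ⇒ dog the dog red red pop the dog   [A ::= pop the dog]

S ⇒ A A ⇒ S A ⇒ dog the dog A ⇒ dog the dog red A ⇒ dog the dog red red A ⇒ dog the dog red red pop the dog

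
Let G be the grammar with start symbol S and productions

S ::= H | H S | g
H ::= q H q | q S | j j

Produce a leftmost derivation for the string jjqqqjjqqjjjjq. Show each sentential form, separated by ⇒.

S ⇒ HS ⇒ jjS ⇒ jjH ⇒ jjqHq ⇒ jjqqSq ⇒ jjqqHSq ⇒ jjqqqHqSq ⇒ jjqqqjjqSq ⇒ jjqqqjjqHq ⇒ jjqqqjjqqSq ⇒ jjqqqjjqqHSq ⇒ jjqqqjjqqjjSq ⇒ jjqqqjjqqjjHq ⇒ jjqqqjjqqjjjjq

S ⇒ HS   [S ::= H S]
HS ⇒ jjS   [H ::= j j]
jjS ⇒ jjH   [S ::= H]
jjH ⇒ jjqHq   [H ::= q H q]
jjqHq ⇒ jjqqSq   [H ::= q S]
jjqqSq ⇒ jjqqHSq   [S ::= H S]
jjqqHSq ⇒ jjqqqHqSq   [H ::= q H q]
jjqqqHqSq ⇒ jjqqqjjqSq   [H ::= j j]
jjqqqjjqSq ⇒ jjqqqjjqHq   [S ::= H]
jjqqqjjqHq ⇒ jjqqqjjqqSq   [H ::= q S]
jjqqqjjqqSq ⇒ jjqqqjjqqHSq   [S ::= H S]
jjqqqjjqqHSq ⇒ jjqqqjjqqjjSq   [H ::= j j]
jjqqqjjqqjjSq ⇒ jjqqqjjqqjjHq   [S ::= H]
jjqqqjjqqjjHq ⇒ jjqqqjjqqjjjjq   [H ::= j j]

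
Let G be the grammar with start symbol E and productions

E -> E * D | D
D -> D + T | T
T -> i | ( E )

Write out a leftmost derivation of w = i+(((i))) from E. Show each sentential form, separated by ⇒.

E ⇒ D ⇒ D+T ⇒ T+T ⇒ i+T ⇒ i+(E) ⇒ i+(D) ⇒ i+(T) ⇒ i+((E)) ⇒ i+((D)) ⇒ i+((T)) ⇒ i+(((E))) ⇒ i+(((D))) ⇒ i+(((T))) ⇒ i+(((i)))

E ⇒ D   [E -> D]
D ⇒ D+T   [D -> D + T]
D+T ⇒ T+T   [D -> T]
T+T ⇒ i+T   [T -> i]
i+T ⇒ i+(E)   [T -> ( E )]
i+(E) ⇒ i+(D)   [E -> D]
i+(D) ⇒ i+(T)   [D -> T]
i+(T) ⇒ i+((E))   [T -> ( E )]
i+((E)) ⇒ i+((D))   [E -> D]
i+((D)) ⇒ i+((T))   [D -> T]
i+((T)) ⇒ i+(((E)))   [T -> ( E )]
i+(((E))) ⇒ i+(((D)))   [E -> D]
i+(((D))) ⇒ i+(((T)))   [D -> T]
i+(((T))) ⇒ i+(((i)))   [T -> i]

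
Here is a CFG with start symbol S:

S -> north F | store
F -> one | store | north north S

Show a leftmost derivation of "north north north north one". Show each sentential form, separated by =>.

S => north F   [S -> north F]
north F => north north north S   [F -> north north S]
north north north S => north north north north F   [S -> north F]
north north north north F => north north north north one   [F -> one]

S => north F => north north north S => north north north north F => north north north north one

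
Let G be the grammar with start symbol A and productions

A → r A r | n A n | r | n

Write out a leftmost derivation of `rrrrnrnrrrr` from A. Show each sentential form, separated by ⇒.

A ⇒ rAr ⇒ rrArr ⇒ rrrArrr ⇒ rrrrArrrr ⇒ rrrrnAnrrrr ⇒ rrrrnrnrrrr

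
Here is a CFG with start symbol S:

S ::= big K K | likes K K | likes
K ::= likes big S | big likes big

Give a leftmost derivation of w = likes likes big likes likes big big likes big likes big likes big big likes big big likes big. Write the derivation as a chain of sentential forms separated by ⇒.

S ⇒ likes K K ⇒ likes likes big S K ⇒ likes likes big likes K K K ⇒ likes likes big likes likes big S K K ⇒ likes likes big likes likes big big K K K K ⇒ likes likes big likes likes big big likes big S K K K ⇒ likes likes big likes likes big big likes big likes K K K ⇒ likes likes big likes likes big big likes big likes big likes big K K ⇒ likes likes big likes likes big big likes big likes big likes big big likes big K ⇒ likes likes big likes likes big big likes big likes big likes big big likes big big likes big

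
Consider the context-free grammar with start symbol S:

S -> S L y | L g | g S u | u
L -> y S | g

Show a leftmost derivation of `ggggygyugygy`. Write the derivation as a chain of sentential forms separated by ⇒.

S ⇒ SLy ⇒ SLyLy ⇒ gSuLyLy ⇒ gSLyuLyLy ⇒ gSLyLyuLyLy ⇒ gLgLyLyuLyLy ⇒ gggLyLyuLyLy ⇒ ggggyLyuLyLy ⇒ ggggygyuLyLy ⇒ ggggygyugyLy ⇒ ggggygyugygy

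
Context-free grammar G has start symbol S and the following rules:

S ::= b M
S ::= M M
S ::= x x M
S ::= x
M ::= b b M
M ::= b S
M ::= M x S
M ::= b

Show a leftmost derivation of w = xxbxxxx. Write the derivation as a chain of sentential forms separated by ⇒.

S ⇒ xxM   [S ::= x x M]
xxM ⇒ xxMxS   [M ::= M x S]
xxMxS ⇒ xxMxSxS   [M ::= M x S]
xxMxSxS ⇒ xxbxSxS   [M ::= b]
xxbxSxS ⇒ xxbxxxS   [S ::= x]
xxbxxxS ⇒ xxbxxxx   [S ::= x]

S ⇒ xxM ⇒ xxMxS ⇒ xxMxSxS ⇒ xxbxSxS ⇒ xxbxxxS ⇒ xxbxxxx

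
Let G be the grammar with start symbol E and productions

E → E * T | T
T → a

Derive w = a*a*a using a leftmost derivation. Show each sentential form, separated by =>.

E=>E*T=>E*T*T=>T*T*T=>a*T*T=>a*a*T=>a*a*a

E => E*T   [E → E * T]
E*T => E*T*T   [E → E * T]
E*T*T => T*T*T   [E → T]
T*T*T => a*T*T   [T → a]
a*T*T => a*a*T   [T → a]
a*a*T => a*a*a   [T → a]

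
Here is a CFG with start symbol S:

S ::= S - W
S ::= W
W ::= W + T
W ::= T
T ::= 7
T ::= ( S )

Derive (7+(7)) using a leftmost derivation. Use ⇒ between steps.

S⇒W⇒T⇒(S)⇒(W)⇒(W+T)⇒(T+T)⇒(7+T)⇒(7+(S))⇒(7+(W))⇒(7+(T))⇒(7+(7))

S ⇒ W   [S ::= W]
W ⇒ T   [W ::= T]
T ⇒ (S)   [T ::= ( S )]
(S) ⇒ (W)   [S ::= W]
(W) ⇒ (W+T)   [W ::= W + T]
(W+T) ⇒ (T+T)   [W ::= T]
(T+T) ⇒ (7+T)   [T ::= 7]
(7+T) ⇒ (7+(S))   [T ::= ( S )]
(7+(S)) ⇒ (7+(W))   [S ::= W]
(7+(W)) ⇒ (7+(T))   [W ::= T]
(7+(T)) ⇒ (7+(7))   [T ::= 7]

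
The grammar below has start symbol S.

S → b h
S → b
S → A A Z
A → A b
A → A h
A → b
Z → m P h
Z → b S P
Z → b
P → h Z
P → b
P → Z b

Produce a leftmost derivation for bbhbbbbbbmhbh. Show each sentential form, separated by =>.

S => AAZ => AbAZ => AhbAZ => AbhbAZ => bbhbAZ => bbhbAbZ => bbhbAbbZ => bbhbAbbbZ => bbhbAbbbbZ => bbhbbbbbbZ => bbhbbbbbbmPh => bbhbbbbbbmhZh => bbhbbbbbbmhbh

S => AAZ   [S → A A Z]
AAZ => AbAZ   [A → A b]
AbAZ => AhbAZ   [A → A h]
AhbAZ => AbhbAZ   [A → A b]
AbhbAZ => bbhbAZ   [A → b]
bbhbAZ => bbhbAbZ   [A → A b]
bbhbAbZ => bbhbAbbZ   [A → A b]
bbhbAbbZ => bbhbAbbbZ   [A → A b]
bbhbAbbbZ => bbhbAbbbbZ   [A → A b]
bbhbAbbbbZ => bbhbbbbbbZ   [A → b]
bbhbbbbbbZ => bbhbbbbbbmPh   [Z → m P h]
bbhbbbbbbmPh => bbhbbbbbbmhZh   [P → h Z]
bbhbbbbbbmhZh => bbhbbbbbbmhbh   [Z → b]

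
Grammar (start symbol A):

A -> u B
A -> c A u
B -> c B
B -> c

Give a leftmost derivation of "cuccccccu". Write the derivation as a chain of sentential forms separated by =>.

A => cAu => cuBu => cucBu => cuccBu => cucccBu => cuccccBu => cucccccBu => cuccccccu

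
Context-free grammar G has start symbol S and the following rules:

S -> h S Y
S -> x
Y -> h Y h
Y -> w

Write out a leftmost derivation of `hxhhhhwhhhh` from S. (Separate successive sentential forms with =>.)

S => hSY   [S -> h S Y]
hSY => hxY   [S -> x]
hxY => hxhYh   [Y -> h Y h]
hxhYh => hxhhYhh   [Y -> h Y h]
hxhhYhh => hxhhhYhhh   [Y -> h Y h]
hxhhhYhhh => hxhhhhYhhhh   [Y -> h Y h]
hxhhhhYhhhh => hxhhhhwhhhh   [Y -> w]

S => hSY => hxY => hxhYh => hxhhYhh => hxhhhYhhh => hxhhhhYhhhh => hxhhhhwhhhh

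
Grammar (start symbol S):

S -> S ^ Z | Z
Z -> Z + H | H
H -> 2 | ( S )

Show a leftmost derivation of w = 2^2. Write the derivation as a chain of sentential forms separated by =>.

S => S^Z => Z^Z => H^Z => 2^Z => 2^H => 2^2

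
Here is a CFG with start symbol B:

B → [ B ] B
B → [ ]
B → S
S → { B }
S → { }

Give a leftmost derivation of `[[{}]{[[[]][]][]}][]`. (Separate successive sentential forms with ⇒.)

B ⇒ [B]B ⇒ [[B]B]B ⇒ [[S]B]B ⇒ [[{}]B]B ⇒ [[{}]S]B ⇒ [[{}]{B}]B ⇒ [[{}]{[B]B}]B ⇒ [[{}]{[[B]B]B}]B ⇒ [[{}]{[[[]]B]B}]B ⇒ [[{}]{[[[]][]]B}]B ⇒ [[{}]{[[[]][]][]}]B ⇒ [[{}]{[[[]][]][]}][]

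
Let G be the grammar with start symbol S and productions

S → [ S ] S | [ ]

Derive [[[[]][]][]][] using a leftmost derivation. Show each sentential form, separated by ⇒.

S ⇒ [S]S ⇒ [[S]S]S ⇒ [[[S]S]S]S ⇒ [[[[]]S]S]S ⇒ [[[[]][]]S]S ⇒ [[[[]][]][]]S ⇒ [[[[]][]][]][]

S ⇒ [S]S   [S → [ S ] S]
[S]S ⇒ [[S]S]S   [S → [ S ] S]
[[S]S]S ⇒ [[[S]S]S]S   [S → [ S ] S]
[[[S]S]S]S ⇒ [[[[]]S]S]S   [S → [ ]]
[[[[]]S]S]S ⇒ [[[[]][]]S]S   [S → [ ]]
[[[[]][]]S]S ⇒ [[[[]][]][]]S   [S → [ ]]
[[[[]][]][]]S ⇒ [[[[]][]][]][]   [S → [ ]]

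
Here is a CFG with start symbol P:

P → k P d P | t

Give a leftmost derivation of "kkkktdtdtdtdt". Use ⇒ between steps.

P ⇒ kPdP ⇒ kkPdPdP ⇒ kkkPdPdPdP ⇒ kkkkPdPdPdPdP ⇒ kkkktdPdPdPdP ⇒ kkkktdtdPdPdP ⇒ kkkktdtdtdPdP ⇒ kkkktdtdtdtdP ⇒ kkkktdtdtdtdt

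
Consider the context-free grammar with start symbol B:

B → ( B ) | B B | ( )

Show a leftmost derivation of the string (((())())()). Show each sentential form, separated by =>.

B => (B)   [B → ( B )]
(B) => (BB)   [B → B B]
(BB) => ((B)B)   [B → ( B )]
((B)B) => ((BB)B)   [B → B B]
((BB)B) => (((B)B)B)   [B → ( B )]
(((B)B)B) => (((())B)B)   [B → ( )]
(((())B)B) => (((())())B)   [B → ( )]
(((())())B) => (((())())())   [B → ( )]

B => (B) => (BB) => ((B)B) => ((BB)B) => (((B)B)B) => (((())B)B) => (((())())B) => (((())())())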